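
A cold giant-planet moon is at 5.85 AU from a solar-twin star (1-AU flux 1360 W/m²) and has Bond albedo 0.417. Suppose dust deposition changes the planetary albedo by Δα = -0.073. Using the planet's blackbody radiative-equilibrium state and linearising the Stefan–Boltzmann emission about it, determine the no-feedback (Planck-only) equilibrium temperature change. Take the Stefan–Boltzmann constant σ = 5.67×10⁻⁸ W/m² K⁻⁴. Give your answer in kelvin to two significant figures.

3.1 kelvin

By the inverse-square law, S = 1360/5.85² = 39.74 W/m².
Unperturbed T_e = [39.74·(1−0.417)/(4σ)]^¼ = 100.5 K.
ΔF = −(S/4)Δα = −(39.74/4)×(-0.073) = 0.7253 W/m².
Linearising σT⁴ gives d(σT⁴)/dT = 4σT_e³ = 0.2305 W/m² per K.
ΔT₀ = ΔF/λ_P = 0.7253/0.2305 = 3.15 K.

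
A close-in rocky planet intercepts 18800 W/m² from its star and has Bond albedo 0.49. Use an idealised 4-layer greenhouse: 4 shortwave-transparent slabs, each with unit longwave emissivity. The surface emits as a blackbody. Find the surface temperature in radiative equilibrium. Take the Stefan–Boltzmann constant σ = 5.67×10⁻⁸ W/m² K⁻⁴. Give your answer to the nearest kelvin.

678 K

Top-of-atmosphere balance: σT_e⁴ = S(1−α)/4 = 2397 W/m² → T_e = 453.4 K.
With N = 4 opaque layers, T_s = (N+1)^(1/4)·T_e = 5^(1/4)·453.4 = 678.1 K.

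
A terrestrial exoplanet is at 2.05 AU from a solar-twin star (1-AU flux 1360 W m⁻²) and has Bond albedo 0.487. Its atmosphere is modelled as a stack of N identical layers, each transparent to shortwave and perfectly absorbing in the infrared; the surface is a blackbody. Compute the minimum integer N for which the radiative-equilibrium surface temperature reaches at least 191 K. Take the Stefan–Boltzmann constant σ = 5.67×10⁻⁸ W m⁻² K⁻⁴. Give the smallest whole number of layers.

1

By the inverse-square law, S = 1360/2.05² = 323.6 W m⁻².
The effective emission temperature is T_e = [S(1−α)/(4σ)]^¼ = 164.5 K.
T_s = (N+1)^(1/4)·T_e ≥ 191 K requires N+1 ≥ (T_s/T_e)⁴ = (191/164.5)⁴ = 1.818.
The minimum whole number is N = 1.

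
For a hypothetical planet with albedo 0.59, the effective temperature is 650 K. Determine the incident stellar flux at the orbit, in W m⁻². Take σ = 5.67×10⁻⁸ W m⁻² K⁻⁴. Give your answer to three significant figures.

Invert the energy balance for S: S = 4σT⁴/(1−α).
The emitted flux is σT⁴ = 10120 W m⁻².
So S = 4×10120/(1−0.59) = 98740 W m⁻².

98700 W m⁻²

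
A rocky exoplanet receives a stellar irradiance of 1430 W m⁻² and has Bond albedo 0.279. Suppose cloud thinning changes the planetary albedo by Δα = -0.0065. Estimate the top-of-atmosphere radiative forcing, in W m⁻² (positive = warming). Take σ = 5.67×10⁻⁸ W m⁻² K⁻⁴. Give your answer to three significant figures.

2.32 W m⁻²

The change in absorbed flux is Δ[S(1−α)/4] = −SΔα/4 = 2.324 W m⁻².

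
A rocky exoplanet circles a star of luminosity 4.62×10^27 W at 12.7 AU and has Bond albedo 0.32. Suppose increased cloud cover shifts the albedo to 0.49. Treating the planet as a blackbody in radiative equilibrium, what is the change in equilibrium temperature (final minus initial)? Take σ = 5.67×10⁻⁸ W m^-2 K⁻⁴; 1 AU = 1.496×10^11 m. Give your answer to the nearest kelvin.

-9 kelvin

d = 12.7 × 1.496×10^11 m = 1.900×10^12 m.
Spreading L over a sphere of radius d: S = 4.62×10^27/(4π·1.90×10^12²) = 101.9 W m^-2.
Initial: T₁ = [S(1−0.32)/(4σ)]^(1/4) = 132.2 K.
With α = 0.49, T₂ = 123.0 K.
ΔT = T₂ − T₁ = -9.174 K.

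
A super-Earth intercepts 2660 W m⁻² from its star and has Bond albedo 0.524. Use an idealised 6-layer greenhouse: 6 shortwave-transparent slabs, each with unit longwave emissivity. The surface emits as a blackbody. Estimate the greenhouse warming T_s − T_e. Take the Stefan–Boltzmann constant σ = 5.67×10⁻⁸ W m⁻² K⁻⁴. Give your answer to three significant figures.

171 K

The effective emission temperature is T_e = [S(1−α)/(4σ)]^¼ = 273.3 K.
Surface: T_s = (7)^¼·T_e = 444.6 K.
So the greenhouse effect raises the surface by 444.6 − 273.3 = 171.3 K.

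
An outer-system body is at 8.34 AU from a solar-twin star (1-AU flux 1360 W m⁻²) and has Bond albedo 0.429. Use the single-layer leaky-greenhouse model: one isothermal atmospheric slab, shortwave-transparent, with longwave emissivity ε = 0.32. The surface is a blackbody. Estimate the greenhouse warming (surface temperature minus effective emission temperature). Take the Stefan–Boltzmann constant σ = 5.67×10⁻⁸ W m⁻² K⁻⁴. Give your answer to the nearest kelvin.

4 K

Irradiance scales as 1/d², so S = 1360 W m⁻² × (1/8.34)² = 19.55 W m⁻².
Effective emission temperature (TOA balance): σT_e⁴ = S(1−α)/4 = 2.791 W m⁻² → T_e = 83.76 K.
For a single slab of emissivity ε, T_s⁴ = 2T_e⁴/(2−ε); thus T_s = 83.76·(1.19)^(1/4) = 87.49 K.
The atmosphere warms the surface by 3.732 K.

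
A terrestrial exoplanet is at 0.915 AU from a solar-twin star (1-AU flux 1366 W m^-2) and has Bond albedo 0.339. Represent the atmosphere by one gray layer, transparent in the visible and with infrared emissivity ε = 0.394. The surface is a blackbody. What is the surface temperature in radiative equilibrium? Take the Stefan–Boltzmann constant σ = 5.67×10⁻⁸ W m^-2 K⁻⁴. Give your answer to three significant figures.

By the inverse-square law, S = 1366/0.915² = 1632 W m^-2.
Effective emission temperature (TOA balance): σT_e⁴ = S(1−α)/4 = 269.6 W m^-2 → T_e = 262.6 K.
For a single slab of emissivity ε, T_s⁴ = 2T_e⁴/(2−ε); thus T_s = 262.6·(1.245)^(1/4) = 277.4 K.

277 K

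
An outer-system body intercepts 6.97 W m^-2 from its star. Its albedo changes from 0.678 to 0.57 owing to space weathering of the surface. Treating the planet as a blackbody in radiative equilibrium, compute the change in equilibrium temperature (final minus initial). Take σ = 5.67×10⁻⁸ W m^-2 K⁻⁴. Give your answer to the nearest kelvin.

4 K

Initial: T₁ = [S(1−0.678)/(4σ)]^(1/4) = 56.09 K.
With α = 0.57, T₂ = 60.29 K.
ΔT = T₂ − T₁ = 4.206 K.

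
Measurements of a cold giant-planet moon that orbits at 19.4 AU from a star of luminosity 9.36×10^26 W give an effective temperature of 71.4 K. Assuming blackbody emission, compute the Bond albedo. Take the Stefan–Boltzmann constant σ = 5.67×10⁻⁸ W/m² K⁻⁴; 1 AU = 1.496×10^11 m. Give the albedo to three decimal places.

d = 19.4 × 1.496×10^11 m = 2.902×10^12 m.
Spreading L over a sphere of radius d: S = 9.36×10^26/(4π·2.90×10^12²) = 8.843 W/m².
From σT⁴ = S(1−α)/4 we invert for α: 1−α = 4σT⁴/S.
σT⁴ = 1.474 W/m², so 4σT⁴ = 5.894 W/m².
Hence α = 1 − 5.894/8.843 = 0.3334.

0.333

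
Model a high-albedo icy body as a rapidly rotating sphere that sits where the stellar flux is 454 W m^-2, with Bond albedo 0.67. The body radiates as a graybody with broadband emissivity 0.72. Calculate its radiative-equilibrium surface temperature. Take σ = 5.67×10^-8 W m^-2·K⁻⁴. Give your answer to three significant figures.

Averaging over the sphere, the absorbed flux is S(1−α)/4 = 37.45 W m^-2.
Radiative balance εσT⁴ = 37.45 gives T = [37.45/(0.72·σ)]^(1/4) = 174.0 K.

174 K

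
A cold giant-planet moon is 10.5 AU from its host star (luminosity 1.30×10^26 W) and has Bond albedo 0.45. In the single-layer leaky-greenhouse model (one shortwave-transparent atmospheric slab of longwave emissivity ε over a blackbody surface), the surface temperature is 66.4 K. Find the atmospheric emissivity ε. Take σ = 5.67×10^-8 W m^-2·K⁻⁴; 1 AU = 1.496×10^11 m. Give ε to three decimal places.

Orbital distance: d = 10.5 AU = 1.571×10^12 m.
Spreading L over a sphere of radius d: S = 1.30×10^26/(4π·1.57×10^12²) = 4.193 W m^-2.
Effective temperature: T_e = [S(1−α)/(4σ)]^(1/4) = 56.47 K.
Inverting T_s⁴ = 2T_e⁴/(2−ε): (T_e/T_s)⁴ = 0.5230, so ε = 2(1 − 0.5230) = 0.9539.

0.954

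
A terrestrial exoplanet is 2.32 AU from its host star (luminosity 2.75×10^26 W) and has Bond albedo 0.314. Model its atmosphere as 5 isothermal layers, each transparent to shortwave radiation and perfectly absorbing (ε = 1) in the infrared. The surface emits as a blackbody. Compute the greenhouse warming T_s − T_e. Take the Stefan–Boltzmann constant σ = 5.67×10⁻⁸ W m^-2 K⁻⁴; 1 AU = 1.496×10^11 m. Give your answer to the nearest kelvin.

87 K

Orbital distance: d = 2.32 AU = 3.471×10^11 m.
Spreading L over a sphere of radius d: S = 2.75×10^26/(4π·3.47×10^11²) = 181.7 W m^-2.
The effective emission temperature is T_e = [S(1−α)/(4σ)]^¼ = 153.1 K.
Surface: T_s = (6)^¼·T_e = 239.6 K.
So the greenhouse effect raises the surface by 239.6 − 153.1 = 86.52 K.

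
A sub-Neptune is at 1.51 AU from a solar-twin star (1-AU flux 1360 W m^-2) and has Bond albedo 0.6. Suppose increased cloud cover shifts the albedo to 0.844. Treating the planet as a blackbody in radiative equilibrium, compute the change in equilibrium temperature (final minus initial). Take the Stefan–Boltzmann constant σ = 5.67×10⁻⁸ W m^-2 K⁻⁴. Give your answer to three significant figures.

By the inverse-square law, S = 1360/1.51² = 596.5 W m^-2.
With α = 0.6, T₁ = 180.1 K.
With α = 0.844, T₂ = 142.3 K.
ΔT = T₂ − T₁ = -37.77 K.

-37.8 K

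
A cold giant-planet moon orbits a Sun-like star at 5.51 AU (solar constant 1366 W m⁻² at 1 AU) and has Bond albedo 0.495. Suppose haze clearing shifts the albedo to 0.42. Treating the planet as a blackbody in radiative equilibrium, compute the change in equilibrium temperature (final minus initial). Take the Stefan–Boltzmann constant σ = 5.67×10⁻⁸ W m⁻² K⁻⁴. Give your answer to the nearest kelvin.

4 K

Flux at the orbit: S = 1366/(5.51)² = 44.99 W m⁻².
Before: T₁ = [44.99·0.505/(4σ)]^(1/4) = 100.0 K.
Final:   T₂ = [S(1−0.42)/(4σ)]^(1/4) = 103.6 K.
ΔT = T₂ − T₁ = 3.524 K.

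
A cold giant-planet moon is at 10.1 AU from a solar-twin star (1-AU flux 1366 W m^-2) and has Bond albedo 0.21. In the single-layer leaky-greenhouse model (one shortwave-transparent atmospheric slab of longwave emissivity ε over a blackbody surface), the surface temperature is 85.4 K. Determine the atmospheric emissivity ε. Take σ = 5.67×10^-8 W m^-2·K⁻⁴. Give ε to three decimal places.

0.246

Flux at the orbit: S = 1366/(10.1)² = 13.39 W m^-2.
Effective temperature: T_e = [S(1−α)/(4σ)]^(1/4) = 82.64 K.
Since (2−ε)/2 = (T_e/T_s)⁴ = 0.8769, ε = 0.2462.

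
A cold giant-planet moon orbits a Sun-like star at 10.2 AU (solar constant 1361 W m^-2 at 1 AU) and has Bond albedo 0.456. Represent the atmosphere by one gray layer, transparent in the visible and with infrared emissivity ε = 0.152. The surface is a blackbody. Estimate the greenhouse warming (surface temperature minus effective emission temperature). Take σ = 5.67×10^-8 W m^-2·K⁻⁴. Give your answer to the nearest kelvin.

By the inverse-square law, S = 1361/10.2² = 13.08 W m^-2.
At the top of the atmosphere, σT_e⁴ = S(1−α)/4 = 1.779 W m^-2, giving T_e = 74.84 K.
For a single slab of emissivity ε, T_s⁴ = 2T_e⁴/(2−ε); thus T_s = 74.84·(1.082)^(1/4) = 76.34 K.
T_s − T_e = 76.34 − 74.84 = 1.494 K.

1 K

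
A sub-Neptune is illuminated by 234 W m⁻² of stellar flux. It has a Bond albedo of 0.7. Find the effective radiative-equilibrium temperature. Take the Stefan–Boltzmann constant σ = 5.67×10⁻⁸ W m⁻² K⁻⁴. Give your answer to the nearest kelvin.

Absorbed flux (global mean): S(1−α)/4 = 234.0·0.3/4 = 17.55 W m⁻².
In equilibrium σT⁴ equals this, so T = 132.6 K.

133 K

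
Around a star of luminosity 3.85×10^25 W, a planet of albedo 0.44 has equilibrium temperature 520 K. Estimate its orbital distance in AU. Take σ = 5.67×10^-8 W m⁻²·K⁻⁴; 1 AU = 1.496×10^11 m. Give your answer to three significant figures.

0.0680 AU

Required flux: S = 4σT⁴/(1−α) = 29610 W m⁻².
S = L/(4πd²) → d = √(L/4πS) = √(3.85×10^25/(4π·29610)) = 1.017×10^10 m = 0.06799 AU.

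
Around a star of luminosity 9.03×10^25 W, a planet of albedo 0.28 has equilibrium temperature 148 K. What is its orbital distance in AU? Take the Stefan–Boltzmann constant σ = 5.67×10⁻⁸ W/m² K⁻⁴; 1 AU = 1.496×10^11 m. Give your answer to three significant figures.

Required flux: S = 4σT⁴/(1−α) = 151.1 W/m².
Then d = [L/(4πS)]^(1/2) = 2.181×10^11 m, i.e. 1.458 AU.

1.46 AU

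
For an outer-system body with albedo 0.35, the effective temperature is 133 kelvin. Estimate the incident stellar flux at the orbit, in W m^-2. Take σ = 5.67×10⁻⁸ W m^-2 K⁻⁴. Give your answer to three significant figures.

109 W m^-2

Invert the energy balance for S: S = 4σT⁴/(1−α).
σT⁴ = 5.67×10⁻⁸·(133)⁴ = 17.74 W m^-2.
S = 4·17.74/0.65 = 109.2 W m^-2.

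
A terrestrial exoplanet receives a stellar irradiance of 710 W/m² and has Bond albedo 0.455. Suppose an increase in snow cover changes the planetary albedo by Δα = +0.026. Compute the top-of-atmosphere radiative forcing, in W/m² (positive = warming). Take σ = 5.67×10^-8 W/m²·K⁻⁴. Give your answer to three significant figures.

TOA radiative forcing: ΔF = −S·Δα/4 = −710.0·(+0.026)/4 = -4.615 W/m².

-4.62 W/m²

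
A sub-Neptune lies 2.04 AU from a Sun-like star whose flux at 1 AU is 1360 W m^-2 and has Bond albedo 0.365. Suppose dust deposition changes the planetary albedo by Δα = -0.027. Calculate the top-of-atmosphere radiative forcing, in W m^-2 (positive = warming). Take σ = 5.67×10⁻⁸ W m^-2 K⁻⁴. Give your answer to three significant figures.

By the inverse-square law, S = 1360/2.04² = 326.8 W m^-2.
ΔF = −(S/4)Δα = −(326.8/4)×(-0.027) = 2.206 W m^-2.

2.21 W m^-2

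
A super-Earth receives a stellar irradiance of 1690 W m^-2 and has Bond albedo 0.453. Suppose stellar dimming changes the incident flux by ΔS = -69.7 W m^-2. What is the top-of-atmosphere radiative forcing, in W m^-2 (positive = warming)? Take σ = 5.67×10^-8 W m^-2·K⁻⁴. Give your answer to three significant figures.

-9.53 W m^-2

TOA radiative forcing: ΔF = (1−α)ΔS/4 = 0.547·(-69.7)/4 = -9.531 W m^-2.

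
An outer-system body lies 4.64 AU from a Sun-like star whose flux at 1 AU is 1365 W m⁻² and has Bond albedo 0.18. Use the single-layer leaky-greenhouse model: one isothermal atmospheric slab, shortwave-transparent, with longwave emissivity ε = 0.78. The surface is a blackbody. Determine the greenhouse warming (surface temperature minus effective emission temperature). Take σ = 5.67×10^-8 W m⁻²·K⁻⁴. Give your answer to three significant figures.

16.2 K

By the inverse-square law, S = 1365/4.64² = 63.40 W m⁻².
Effective emission temperature (TOA balance): σT_e⁴ = S(1−α)/4 = 13.00 W m⁻² → T_e = 123.0 K.
The surface balance (absorbed SW + ε·downward IR = σT_s⁴) with T_a⁴ = T_s⁴/2 reduces to T_s = T_e·[2/(2−ε)]^¼ = 139.2 K.
Greenhouse warming: T_s − T_e = 16.18 K.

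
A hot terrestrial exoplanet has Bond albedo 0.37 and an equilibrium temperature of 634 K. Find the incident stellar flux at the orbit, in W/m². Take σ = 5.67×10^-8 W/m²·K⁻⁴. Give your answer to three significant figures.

Invert the energy balance for S: S = 4σT⁴/(1−α).
The emitted flux is σT⁴ = 9161 W/m².
So S = 4×9161/(1−0.37) = 58160 W/m².

58200 W/m²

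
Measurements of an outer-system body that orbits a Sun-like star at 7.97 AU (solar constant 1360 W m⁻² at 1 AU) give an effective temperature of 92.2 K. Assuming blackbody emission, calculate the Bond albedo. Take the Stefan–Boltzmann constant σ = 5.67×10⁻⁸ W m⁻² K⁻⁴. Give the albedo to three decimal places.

0.235

Irradiance scales as 1/d², so S = 1360 W m⁻² × (1/7.97)² = 21.41 W m⁻².
From σT⁴ = S(1−α)/4 we invert for α: 1−α = 4σT⁴/S.
σT⁴ = 4.097 W m⁻², so 4σT⁴ = 16.39 W m⁻².
1−α = 16.39/21.41 = 0.7655, so α = 0.2345.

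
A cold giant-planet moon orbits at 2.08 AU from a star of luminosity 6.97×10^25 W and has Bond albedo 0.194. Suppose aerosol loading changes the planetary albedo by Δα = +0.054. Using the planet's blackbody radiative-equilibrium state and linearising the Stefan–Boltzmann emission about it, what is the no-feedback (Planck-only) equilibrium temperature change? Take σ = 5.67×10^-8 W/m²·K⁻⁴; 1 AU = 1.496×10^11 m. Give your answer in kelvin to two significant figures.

-2.0 K

Orbital distance: d = 2.08 AU = 3.112×10^11 m.
Spreading L over a sphere of radius d: S = 6.97×10^25/(4π·3.11×10^11²) = 57.28 W/m².
Unperturbed T_e = [57.28·(1−0.194)/(4σ)]^¼ = 119.4 K.
The change in absorbed flux is Δ[S(1−α)/4] = −SΔα/4 = -0.7733 W/m².
Planck response: λ_P = 4σT_e³ = 4·5.67×10⁻⁸·(119.4)³ = 0.3865 W/m²/K.
ΔT₀ = ΔF/λ_P = -0.7733/0.3865 = -2.00 K.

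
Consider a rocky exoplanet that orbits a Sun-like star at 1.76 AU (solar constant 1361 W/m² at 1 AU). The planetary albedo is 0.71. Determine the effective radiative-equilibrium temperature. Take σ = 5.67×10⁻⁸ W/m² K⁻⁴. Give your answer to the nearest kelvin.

154 K

Flux at the orbit: S = 1361/(1.76)² = 439.4 W/m².
The planet absorbs (1−α)S over its disc πR² and re-emits over 4πR², so the mean absorbed flux is (1−0.71)·439.4/4 = 31.85 W/m².
Set σT⁴ = 31.85 → T = (31.85/σ)^(1/4) = 154.0 K.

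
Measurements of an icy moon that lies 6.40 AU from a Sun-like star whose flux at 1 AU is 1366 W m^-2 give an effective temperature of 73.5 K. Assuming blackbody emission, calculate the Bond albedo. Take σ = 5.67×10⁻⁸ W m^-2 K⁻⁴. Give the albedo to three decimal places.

Irradiance scales as 1/d², so S = 1366 W m^-2 × (1/6.40)² = 33.35 W m^-2.
From σT⁴ = S(1−α)/4 we invert for α: 1−α = 4σT⁴/S.
4σT⁴ = 4·5.67×10⁻⁸·(73.5)⁴ = 6.619 W m^-2.
1−α = 6.619/33.35 = 0.1985, so α = 0.8015.

0.802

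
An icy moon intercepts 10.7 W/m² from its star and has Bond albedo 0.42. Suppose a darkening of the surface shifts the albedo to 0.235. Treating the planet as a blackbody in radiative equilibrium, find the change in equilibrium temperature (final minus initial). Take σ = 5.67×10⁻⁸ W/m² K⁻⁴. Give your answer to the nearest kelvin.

With α = 0.42, T₁ = 72.33 K.
Final:   T₂ = [S(1−0.235)/(4σ)]^(1/4) = 77.51 K.
ΔT = T₂ − T₁ = 5.183 K.

5 kelvin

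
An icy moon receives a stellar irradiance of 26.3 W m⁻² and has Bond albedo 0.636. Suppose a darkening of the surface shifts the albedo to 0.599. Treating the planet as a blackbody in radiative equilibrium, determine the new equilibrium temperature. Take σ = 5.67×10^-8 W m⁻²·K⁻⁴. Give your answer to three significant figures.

82.6 K

New equilibrium: T₂ = [(1−0.599)·26.30/(4σ)]^(1/4) = 82.58 K.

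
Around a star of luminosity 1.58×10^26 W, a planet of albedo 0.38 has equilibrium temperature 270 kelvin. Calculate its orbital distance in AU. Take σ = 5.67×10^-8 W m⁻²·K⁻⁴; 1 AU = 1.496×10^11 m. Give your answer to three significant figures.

0.538 AU

The flux needed for this T is 4σT⁴/(1−0.38) = 1944 W m⁻².
S = L/(4πd²) → d = √(L/4πS) = √(1.58×10^26/(4π·1944)) = 8.042×10^10 m = 0.5376 AU.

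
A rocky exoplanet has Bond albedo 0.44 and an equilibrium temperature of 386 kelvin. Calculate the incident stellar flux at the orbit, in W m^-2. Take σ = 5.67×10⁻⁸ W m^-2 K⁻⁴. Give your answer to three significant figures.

From S(1−α)/4 = σT⁴: S = 4σT⁴/(1−α).
σT⁴ = 5.67×10⁻⁸·(386)⁴ = 1259 W m^-2.
S = 4·1259/0.56 = 8991 W m^-2.

8990 W m^-2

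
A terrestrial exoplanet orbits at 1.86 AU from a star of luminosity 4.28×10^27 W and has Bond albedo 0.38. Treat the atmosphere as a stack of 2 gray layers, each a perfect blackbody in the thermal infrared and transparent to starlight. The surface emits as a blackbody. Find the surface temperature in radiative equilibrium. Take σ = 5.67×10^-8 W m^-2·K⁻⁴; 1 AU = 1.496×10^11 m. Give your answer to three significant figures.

d = 1.86 × 1.496×10^11 m = 2.783×10^11 m.
Flux at the orbit: S = L/(4πd²) = 4.28×10^27/(4π·(2.78×10^11)²) = 4399 W m^-2.
OLR = S(1−α)/4 = 681.8 W m^-2; the top layer radiates at T_e = 331.1 K.
With N = 2 opaque layers, T_s = (N+1)^(1/4)·T_e = 3^(1/4)·331.1 = 435.8 K.

436 K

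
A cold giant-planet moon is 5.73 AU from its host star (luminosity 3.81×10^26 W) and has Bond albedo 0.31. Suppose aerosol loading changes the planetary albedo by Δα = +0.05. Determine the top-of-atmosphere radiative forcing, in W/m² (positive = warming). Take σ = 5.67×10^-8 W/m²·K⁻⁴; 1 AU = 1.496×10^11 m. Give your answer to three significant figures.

d = 5.73 × 1.496×10^11 m = 8.572×10^11 m.
Flux at the orbit: S = L/(4πd²) = 3.81×10^26/(4π·(8.57×10^11)²) = 41.26 W/m².
ΔF = −(S/4)Δα = −(41.26/4)×(+0.05) = -0.5158 W/m².

-0.516 W/m²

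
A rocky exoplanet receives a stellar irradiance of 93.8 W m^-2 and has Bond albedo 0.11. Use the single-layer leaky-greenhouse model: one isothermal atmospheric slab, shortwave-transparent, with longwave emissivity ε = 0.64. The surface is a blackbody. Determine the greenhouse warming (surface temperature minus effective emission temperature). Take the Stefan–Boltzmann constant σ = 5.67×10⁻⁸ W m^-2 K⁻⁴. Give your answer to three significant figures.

14.0 K

Effective emission temperature (TOA balance): σT_e⁴ = S(1−α)/4 = 20.87 W m^-2 → T_e = 138.5 K.
Surface balance with a leaky layer gives σT_s⁴ = σT_e⁴·2/(2−ε), so T_s = T_e·[2/(2−0.64)]^(1/4) = 152.5 K.
Greenhouse warming: T_s − T_e = 14.02 K.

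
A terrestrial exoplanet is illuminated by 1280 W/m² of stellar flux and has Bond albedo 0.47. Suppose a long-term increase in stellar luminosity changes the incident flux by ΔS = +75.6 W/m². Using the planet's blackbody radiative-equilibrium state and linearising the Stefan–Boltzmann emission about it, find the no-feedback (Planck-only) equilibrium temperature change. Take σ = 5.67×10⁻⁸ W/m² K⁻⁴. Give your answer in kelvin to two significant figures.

3.5 kelvin

Reference equilibrium: T_e = [S(1−α)/(4σ)]^(1/4) = 233.9 K.
ΔF = Δ[S(1−α)]/4 = (1−0.47)·+75.6/4 = 10.02 W/m².
Planck response: λ_P = 4σT_e³ = 4·5.67×10⁻⁸·(233.9)³ = 2.901 W/m²/K.
So ΔT₀ = 10.02/2.901 = 3.45 K.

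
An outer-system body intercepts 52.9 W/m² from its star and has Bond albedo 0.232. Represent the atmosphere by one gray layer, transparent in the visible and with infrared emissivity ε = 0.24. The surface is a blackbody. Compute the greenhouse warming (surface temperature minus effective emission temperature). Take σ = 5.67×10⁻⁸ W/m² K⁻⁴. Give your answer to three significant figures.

At the top of the atmosphere, σT_e⁴ = S(1−α)/4 = 10.16 W/m², giving T_e = 115.7 K.
The surface balance (absorbed SW + ε·downward IR = σT_s⁴) with T_a⁴ = T_s⁴/2 reduces to T_s = T_e·[2/(2−ε)]^¼ = 119.4 K.
T_s − T_e = 119.4 − 115.7 = 3.757 K.

3.76 K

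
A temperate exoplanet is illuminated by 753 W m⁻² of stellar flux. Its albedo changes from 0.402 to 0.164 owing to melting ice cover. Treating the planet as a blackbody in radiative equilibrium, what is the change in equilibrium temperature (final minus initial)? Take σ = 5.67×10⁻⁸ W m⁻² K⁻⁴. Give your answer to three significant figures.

Before: T₁ = [753.0·0.598/(4σ)]^(1/4) = 211.1 K.
With α = 0.164, T₂ = 229.5 K.
Change: 229.5 − 211.1 = 18.44 K.

18.4 kelvin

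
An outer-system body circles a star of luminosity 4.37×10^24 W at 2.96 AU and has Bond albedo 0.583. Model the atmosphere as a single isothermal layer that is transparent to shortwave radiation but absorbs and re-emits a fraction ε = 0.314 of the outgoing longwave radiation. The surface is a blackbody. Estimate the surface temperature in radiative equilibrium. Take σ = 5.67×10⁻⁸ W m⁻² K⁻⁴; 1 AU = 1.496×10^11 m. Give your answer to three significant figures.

Orbital distance: d = 2.96 AU = 4.428×10^11 m.
Flux at the orbit: S = L/(4πd²) = 4.37×10^24/(4π·(4.43×10^11)²) = 1.773 W m⁻².
Effective emission temperature (TOA balance): σT_e⁴ = S(1−α)/4 = 0.1849 W m⁻² → T_e = 42.49 K.
The surface balance (absorbed SW + ε·downward IR = σT_s⁴) with T_a⁴ = T_s⁴/2 reduces to T_s = T_e·[2/(2−ε)]^¼ = 44.35 K.

44.3 K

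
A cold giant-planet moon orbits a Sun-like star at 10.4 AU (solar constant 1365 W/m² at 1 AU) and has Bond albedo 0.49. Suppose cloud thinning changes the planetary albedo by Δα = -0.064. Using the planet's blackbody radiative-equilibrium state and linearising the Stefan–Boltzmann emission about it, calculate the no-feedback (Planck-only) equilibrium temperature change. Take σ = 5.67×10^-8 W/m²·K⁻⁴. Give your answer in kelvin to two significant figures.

2.3 K

Flux at the orbit: S = 1365/(10.4)² = 12.62 W/m².
Unperturbed T_e = [12.62·(1−0.49)/(4σ)]^¼ = 72.99 K.
ΔF = −(S/4)Δα = −(12.62/4)×(-0.064) = 0.2019 W/m².
The Planck feedback parameter is 4σT_e³ = 0.08818 W/m²/K.
ΔT₀ = ΔF/λ_P = 0.2019/0.08818 = 2.29 K.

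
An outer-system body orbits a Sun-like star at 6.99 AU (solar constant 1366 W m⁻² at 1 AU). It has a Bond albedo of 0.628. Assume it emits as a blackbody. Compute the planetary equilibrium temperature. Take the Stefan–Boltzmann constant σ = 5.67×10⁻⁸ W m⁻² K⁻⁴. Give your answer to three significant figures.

By the inverse-square law, S = 1366/6.99² = 27.96 W m⁻².
Averaging over the sphere, the absorbed flux is S(1−α)/4 = 2.600 W m⁻².
Set σT⁴ = 2.600 → T = (2.600/σ)^(1/4) = 82.29 K.

82.3 K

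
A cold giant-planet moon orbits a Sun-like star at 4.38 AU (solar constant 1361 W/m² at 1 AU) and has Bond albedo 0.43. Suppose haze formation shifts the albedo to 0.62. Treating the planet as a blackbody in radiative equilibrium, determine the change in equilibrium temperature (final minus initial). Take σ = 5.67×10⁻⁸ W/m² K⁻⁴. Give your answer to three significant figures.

-11.1 K

Flux at the orbit: S = 1361/(4.38)² = 70.94 W/m².
Initial: T₁ = [S(1−0.43)/(4σ)]^(1/4) = 115.6 K.
Final:   T₂ = [S(1−0.62)/(4σ)]^(1/4) = 104.4 K.
ΔT = T₂ − T₁ = -11.14 K.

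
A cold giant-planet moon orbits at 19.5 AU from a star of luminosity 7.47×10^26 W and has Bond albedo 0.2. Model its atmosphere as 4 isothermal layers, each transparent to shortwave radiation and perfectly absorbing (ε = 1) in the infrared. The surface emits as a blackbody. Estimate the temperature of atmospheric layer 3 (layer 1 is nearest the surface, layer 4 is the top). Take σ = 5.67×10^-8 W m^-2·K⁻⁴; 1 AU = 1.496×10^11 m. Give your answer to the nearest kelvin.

84 K

Orbital distance: d = 19.5 AU = 2.917×10^12 m.
Flux at the orbit: S = L/(4πd²) = 7.47×10^26/(4π·(2.92×10^12)²) = 6.985 W m^-2.
The effective emission temperature is T_e = [S(1−α)/(4σ)]^¼ = 70.45 K.
The net upward flux σT_e⁴ is constant between every pair of levels, so T_k⁴ = (N+1−k)T_e⁴.
With k = 3: T_3 = (4+1−3)^¼·70.45 K = 83.78 K.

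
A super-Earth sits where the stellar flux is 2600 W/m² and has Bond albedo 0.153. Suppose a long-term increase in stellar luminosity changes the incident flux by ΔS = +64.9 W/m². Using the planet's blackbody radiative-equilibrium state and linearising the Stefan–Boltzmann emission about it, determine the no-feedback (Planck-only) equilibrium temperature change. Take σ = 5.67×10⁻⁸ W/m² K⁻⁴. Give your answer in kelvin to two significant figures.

2.0 kelvin

The baseline emission temperature is T_e = 313.9 K.
Only a fraction (1−α) is absorbed and it's spread over 4πR², so ΔF = (1−α)ΔS/4 = 13.74 W/m².
Linearising σT⁴ gives d(σT⁴)/dT = 4σT_e³ = 7.015 W/m² per K.
Hence the no-feedback warming is ΔF/(4σT_e³) = 1.96 K.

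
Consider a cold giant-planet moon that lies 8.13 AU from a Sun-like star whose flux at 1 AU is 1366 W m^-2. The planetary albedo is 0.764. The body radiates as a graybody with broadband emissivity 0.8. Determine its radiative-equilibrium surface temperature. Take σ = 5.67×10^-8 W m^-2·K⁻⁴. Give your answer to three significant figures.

By the inverse-square law, S = 1366/8.13² = 20.67 W m^-2.
Averaging over the sphere, the absorbed flux is S(1−α)/4 = 1.219 W m^-2.
Equating to εσT⁴ with ε = 0.8: T = (1.219/0.8σ)^(1/4) = 72.00 K.

72.0 K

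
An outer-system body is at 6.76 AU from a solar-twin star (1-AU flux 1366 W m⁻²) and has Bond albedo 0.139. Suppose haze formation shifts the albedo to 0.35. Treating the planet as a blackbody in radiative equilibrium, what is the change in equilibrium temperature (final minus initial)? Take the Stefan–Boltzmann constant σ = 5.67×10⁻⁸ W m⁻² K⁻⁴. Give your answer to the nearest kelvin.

Irradiance scales as 1/d², so S = 1366 W m⁻² × (1/6.76)² = 29.89 W m⁻².
With α = 0.139, T₁ = 103.2 K.
After:  T₂ = [29.89·0.65/(4σ)]^(1/4) = 96.21 K.
ΔT = T₂ − T₁ = -7.005 K.

-7 kelvin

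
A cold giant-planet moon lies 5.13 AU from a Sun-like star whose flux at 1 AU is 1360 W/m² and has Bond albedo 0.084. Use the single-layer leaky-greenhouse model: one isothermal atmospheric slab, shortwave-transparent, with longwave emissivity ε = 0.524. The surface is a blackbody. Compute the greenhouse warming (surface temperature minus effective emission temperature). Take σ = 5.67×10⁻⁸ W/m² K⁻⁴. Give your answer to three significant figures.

Flux at the orbit: S = 1360/(5.13)² = 51.68 W/m².
The planet radiates to space at T_e = [S(1−α)/(4σ)]^(1/4) = 120.2 K.
For a single slab of emissivity ε, T_s⁴ = 2T_e⁴/(2−ε); thus T_s = 120.2·(1.355)^(1/4) = 129.7 K.
T_s − T_e = 129.7 − 120.2 = 9.485 K.

9.48 kelvin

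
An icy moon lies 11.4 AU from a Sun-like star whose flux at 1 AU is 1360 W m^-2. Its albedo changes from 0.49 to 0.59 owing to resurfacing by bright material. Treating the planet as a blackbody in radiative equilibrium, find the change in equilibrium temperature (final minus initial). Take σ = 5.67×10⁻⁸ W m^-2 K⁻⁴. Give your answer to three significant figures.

-3.70 K

Irradiance scales as 1/d², so S = 1360 W m^-2 × (1/11.4)² = 10.46 W m^-2.
With α = 0.49, T₁ = 69.65 K.
After:  T₂ = [10.46·0.41/(4σ)]^(1/4) = 65.95 K.
ΔT = T₂ − T₁ = -3.698 K.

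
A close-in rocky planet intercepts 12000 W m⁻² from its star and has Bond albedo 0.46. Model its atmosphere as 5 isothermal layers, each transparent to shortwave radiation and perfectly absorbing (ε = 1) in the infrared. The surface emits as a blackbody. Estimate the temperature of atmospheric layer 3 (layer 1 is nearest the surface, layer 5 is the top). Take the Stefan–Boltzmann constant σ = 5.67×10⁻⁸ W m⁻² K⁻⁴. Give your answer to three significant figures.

Top-of-atmosphere balance: σT_e⁴ = S(1−α)/4 = 1620 W m⁻² → T_e = 411.1 K.
The net upward flux σT_e⁴ is constant between every pair of levels, so T_k⁴ = (N+1−k)T_e⁴.
With k = 3: T_3 = (5+1−3)^¼·411.1 K = 541.1 K.

541 K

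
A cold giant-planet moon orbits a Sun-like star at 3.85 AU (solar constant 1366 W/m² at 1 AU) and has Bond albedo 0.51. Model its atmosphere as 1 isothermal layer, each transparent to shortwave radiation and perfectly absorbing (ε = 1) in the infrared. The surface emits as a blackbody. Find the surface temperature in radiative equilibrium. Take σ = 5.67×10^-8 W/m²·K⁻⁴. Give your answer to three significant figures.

141 K

Irradiance scales as 1/d², so S = 1366 W/m² × (1/3.85)² = 92.16 W/m².
OLR = S(1−α)/4 = 11.29 W/m²; the top layer radiates at T_e = 118.8 K.
With N = 1 opaque layers, T_s = (N+1)^(1/4)·T_e = 2^(1/4)·118.8 = 141.3 K.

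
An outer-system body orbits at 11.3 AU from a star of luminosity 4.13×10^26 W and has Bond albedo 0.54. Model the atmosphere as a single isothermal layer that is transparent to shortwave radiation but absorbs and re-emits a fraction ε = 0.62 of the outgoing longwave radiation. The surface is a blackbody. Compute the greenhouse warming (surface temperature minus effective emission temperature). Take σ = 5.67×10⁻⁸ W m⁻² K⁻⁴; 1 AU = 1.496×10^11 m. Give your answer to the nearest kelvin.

7 K

d = 11.3 × 1.496×10^11 m = 1.690×10^12 m.
Spreading L over a sphere of radius d: S = 4.13×10^26/(4π·1.69×10^12²) = 11.50 W m⁻².
Effective emission temperature (TOA balance): σT_e⁴ = S(1−α)/4 = 1.323 W m⁻² → T_e = 69.50 K.
Surface balance with a leaky layer gives σT_s⁴ = σT_e⁴·2/(2−ε), so T_s = T_e·[2/(2−0.62)]^(1/4) = 76.25 K.
Greenhouse warming: T_s − T_e = 6.755 K.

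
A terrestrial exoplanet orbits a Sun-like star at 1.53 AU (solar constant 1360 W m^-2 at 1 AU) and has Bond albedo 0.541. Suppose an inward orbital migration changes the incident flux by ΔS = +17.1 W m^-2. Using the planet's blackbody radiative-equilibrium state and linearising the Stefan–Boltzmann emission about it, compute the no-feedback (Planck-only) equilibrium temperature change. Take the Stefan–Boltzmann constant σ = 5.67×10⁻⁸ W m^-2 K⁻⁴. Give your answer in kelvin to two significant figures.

By the inverse-square law, S = 1360/1.53² = 581.0 W m^-2.
Unperturbed T_e = [581.0·(1−0.541)/(4σ)]^¼ = 185.2 K.
TOA radiative forcing: ΔF = (1−α)ΔS/4 = 0.459·(+17.1)/4 = 1.962 W m^-2.
Planck response: λ_P = 4σT_e³ = 4·5.67×10⁻⁸·(185.2)³ = 1.440 W m^-2/K.
ΔT₀ = ΔF/λ_P = 1.962/1.440 = 1.36 K.

1.4 K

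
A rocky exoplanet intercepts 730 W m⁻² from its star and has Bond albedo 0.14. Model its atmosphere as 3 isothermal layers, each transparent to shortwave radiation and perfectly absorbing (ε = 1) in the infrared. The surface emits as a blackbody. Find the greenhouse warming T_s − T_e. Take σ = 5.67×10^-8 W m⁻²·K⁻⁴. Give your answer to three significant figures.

OLR = S(1−α)/4 = 156.9 W m⁻²; the top layer radiates at T_e = 229.4 K.
Surface: T_s = (4)^¼·T_e = 324.4 K.
So the greenhouse effect raises the surface by 324.4 − 229.4 = 95.01 K.

95.0 kelvin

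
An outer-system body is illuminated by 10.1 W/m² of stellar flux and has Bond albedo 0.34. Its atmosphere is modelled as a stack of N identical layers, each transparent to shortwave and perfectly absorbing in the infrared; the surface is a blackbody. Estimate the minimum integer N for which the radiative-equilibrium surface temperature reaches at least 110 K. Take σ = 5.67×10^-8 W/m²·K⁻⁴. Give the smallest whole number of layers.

The effective emission temperature is T_e = [S(1−α)/(4σ)]^¼ = 73.63 K.
Need (N+1)T_e⁴ ≥ T_s⁴, i.e. N+1 ≥ (110/73.63)⁴ = 4.981.
So N ≥ 3.981; the smallest integer is N = 4.

4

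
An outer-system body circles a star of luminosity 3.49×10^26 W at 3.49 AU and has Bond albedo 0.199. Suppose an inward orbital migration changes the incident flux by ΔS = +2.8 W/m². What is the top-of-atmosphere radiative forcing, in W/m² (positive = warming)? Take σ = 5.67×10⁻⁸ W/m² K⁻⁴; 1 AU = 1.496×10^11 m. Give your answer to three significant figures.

d = 3.49 × 1.496×10^11 m = 5.221×10^11 m.
Flux at the orbit: S = L/(4πd²) = 3.49×10^26/(4π·(5.22×10^11)²) = 101.9 W/m².
ΔF = Δ[S(1−α)]/4 = (1−0.199)·+2.8/4 = 0.5607 W/m².

0.561 W/m²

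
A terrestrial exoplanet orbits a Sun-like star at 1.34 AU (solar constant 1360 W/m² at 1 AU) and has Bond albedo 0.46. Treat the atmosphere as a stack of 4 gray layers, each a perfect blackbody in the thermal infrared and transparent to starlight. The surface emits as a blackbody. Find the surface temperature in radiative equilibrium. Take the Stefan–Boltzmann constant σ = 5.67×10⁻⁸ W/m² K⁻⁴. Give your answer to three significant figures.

308 K

Flux at the orbit: S = 1360/(1.34)² = 757.4 W/m².
Top-of-atmosphere balance: σT_e⁴ = S(1−α)/4 = 102.2 W/m² → T_e = 206.1 K.
For an N-layer opaque stack, T_s⁴ = (N+1)T_e⁴, hence T_s = (5)^(1/4)×206.1 K = 308.2 K.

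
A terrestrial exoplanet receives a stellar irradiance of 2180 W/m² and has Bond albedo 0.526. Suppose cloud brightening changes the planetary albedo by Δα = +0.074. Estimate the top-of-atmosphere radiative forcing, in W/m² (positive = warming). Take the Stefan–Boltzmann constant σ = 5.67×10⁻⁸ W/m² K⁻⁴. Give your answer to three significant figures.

ΔF = −(S/4)Δα = −(2180/4)×(+0.074) = -40.33 W/m².

-40.3 W/m²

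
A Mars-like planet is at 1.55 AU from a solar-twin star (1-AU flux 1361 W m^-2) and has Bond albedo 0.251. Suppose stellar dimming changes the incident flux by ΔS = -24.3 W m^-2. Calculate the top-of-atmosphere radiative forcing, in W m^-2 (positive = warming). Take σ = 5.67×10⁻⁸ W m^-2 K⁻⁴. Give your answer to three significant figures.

Irradiance scales as 1/d², so S = 1361 W m^-2 × (1/1.55)² = 566.5 W m^-2.
TOA radiative forcing: ΔF = (1−α)ΔS/4 = 0.749·(-24.3)/4 = -4.550 W m^-2.

-4.55 W m^-2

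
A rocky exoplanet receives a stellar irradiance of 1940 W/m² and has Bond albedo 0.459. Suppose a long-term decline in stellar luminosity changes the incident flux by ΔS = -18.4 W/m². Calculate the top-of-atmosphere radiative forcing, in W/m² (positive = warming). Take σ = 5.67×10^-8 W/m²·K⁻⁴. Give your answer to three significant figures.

ΔF = Δ[S(1−α)]/4 = (1−0.459)·-18.4/4 = -2.489 W/m².

-2.49 W/m²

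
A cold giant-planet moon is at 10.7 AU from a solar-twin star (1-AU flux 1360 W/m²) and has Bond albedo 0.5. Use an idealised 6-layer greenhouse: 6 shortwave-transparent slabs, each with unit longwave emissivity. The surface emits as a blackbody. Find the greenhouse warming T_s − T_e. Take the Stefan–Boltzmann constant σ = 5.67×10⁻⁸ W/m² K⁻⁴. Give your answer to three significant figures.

44.8 K

Flux at the orbit: S = 1360/(10.7)² = 11.88 W/m².
OLR = S(1−α)/4 = 1.485 W/m²; the top layer radiates at T_e = 71.54 K.
T_s = (N+1)^(1/4)·T_e = 116.4 K.
Warming: T_s − T_e = 44.82 K.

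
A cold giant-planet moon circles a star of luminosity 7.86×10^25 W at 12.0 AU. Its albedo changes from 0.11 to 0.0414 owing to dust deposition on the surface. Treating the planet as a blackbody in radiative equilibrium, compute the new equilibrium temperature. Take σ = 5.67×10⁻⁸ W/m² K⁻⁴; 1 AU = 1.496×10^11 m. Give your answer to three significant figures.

53.5 kelvin

Orbital distance: d = 12.0 AU = 1.795×10^12 m.
Spreading L over a sphere of radius d: S = 7.86×10^25/(4π·1.80×10^12²) = 1.941 W/m².
T₂ = [S(1−α₂)/(4σ)]^(1/4) = [1.941·0.959/(4σ)]^(1/4) = 53.52 K.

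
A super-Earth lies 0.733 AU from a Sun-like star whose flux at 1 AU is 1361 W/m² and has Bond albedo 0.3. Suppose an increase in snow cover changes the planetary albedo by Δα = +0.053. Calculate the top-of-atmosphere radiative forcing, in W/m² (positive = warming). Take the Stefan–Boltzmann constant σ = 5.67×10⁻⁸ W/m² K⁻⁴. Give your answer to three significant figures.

Flux at the orbit: S = 1361/(0.733)² = 2533 W/m².
ΔF = −(S/4)Δα = −(2533/4)×(+0.053) = -33.56 W/m².

-33.6 W/m²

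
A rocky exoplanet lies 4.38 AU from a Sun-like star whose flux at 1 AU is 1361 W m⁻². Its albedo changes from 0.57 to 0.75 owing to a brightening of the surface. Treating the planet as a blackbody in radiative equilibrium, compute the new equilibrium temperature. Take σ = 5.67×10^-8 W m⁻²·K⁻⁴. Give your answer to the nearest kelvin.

Irradiance scales as 1/d², so S = 1361 W m⁻² × (1/4.38)² = 70.94 W m⁻².
New equilibrium: T₂ = [(1−0.75)·70.94/(4σ)]^(1/4) = 94.04 K.

94 kelvin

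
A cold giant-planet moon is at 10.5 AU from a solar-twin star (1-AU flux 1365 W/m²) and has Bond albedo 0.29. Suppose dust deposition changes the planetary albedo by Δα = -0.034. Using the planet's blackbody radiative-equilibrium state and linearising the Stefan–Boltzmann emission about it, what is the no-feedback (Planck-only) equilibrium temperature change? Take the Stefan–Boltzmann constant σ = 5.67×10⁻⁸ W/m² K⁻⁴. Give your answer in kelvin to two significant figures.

Flux at the orbit: S = 1365/(10.5)² = 12.38 W/m².
Unperturbed T_e = [12.38·(1−0.29)/(4σ)]^¼ = 78.90 K.
The change in absorbed flux is Δ[S(1−α)/4] = −SΔα/4 = 0.1052 W/m².
Planck response: λ_P = 4σT_e³ = 4·5.67×10⁻⁸·(78.90)³ = 0.1114 W/m²/K.
So ΔT₀ = 0.1052/0.1114 = 0.945 K.

0.94 K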